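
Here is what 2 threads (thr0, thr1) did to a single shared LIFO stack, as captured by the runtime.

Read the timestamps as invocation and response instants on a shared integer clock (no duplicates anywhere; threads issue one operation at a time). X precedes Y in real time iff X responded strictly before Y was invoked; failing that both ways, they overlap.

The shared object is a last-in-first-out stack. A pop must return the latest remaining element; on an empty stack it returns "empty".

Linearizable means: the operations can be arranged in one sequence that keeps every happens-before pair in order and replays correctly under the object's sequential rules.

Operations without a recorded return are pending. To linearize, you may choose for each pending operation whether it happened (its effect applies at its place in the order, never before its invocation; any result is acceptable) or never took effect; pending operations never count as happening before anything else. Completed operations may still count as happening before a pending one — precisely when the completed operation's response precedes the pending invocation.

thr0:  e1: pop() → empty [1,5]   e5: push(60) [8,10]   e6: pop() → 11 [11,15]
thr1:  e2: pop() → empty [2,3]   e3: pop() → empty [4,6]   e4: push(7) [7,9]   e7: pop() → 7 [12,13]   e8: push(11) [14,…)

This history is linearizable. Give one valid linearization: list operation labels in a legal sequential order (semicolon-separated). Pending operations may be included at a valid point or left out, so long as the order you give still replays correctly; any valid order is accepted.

step 1: e1 pop() → empty — stack <>
step 2: e2 pop() → empty — stack <>
step 3: e3 pop() → empty — stack <>
step 4: e5 push(60) — stack <60>
step 5: e4 push(7) — stack <60,7>
step 6: e7 pop() → 7 — stack <60>
step 7: e8 push(11) (pending, included) — stack <60,11>
step 8: e6 pop() → 11 — stack <60>

e1; e2; e3; e5; e4; e7; e8; e6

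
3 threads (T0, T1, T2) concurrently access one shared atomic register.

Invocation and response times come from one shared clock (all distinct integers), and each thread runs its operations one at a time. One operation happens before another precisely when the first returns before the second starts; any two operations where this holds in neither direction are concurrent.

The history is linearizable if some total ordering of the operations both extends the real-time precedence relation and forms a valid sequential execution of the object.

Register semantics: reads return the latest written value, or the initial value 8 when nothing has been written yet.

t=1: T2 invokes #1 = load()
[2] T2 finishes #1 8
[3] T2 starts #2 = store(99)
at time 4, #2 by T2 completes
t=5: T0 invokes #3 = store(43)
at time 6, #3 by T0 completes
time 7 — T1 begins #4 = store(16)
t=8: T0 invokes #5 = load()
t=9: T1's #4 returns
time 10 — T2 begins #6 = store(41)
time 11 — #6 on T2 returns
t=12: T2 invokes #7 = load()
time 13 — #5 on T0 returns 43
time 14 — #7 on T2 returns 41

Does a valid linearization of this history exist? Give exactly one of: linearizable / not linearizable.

linearizable

a witness: #1, #2, #3, #5, #4, #6, #7
after step 1 (#1 load() → 8): value 8
after step 2 (#2 store(99)): value 99
after step 3 (#3 store(43)): value 43
after step 4 (#5 load() → 43): value 43
after step 5 (#4 store(16)): value 16
after step 6 (#6 store(41)): value 41
after step 7 (#7 load() → 41): value 41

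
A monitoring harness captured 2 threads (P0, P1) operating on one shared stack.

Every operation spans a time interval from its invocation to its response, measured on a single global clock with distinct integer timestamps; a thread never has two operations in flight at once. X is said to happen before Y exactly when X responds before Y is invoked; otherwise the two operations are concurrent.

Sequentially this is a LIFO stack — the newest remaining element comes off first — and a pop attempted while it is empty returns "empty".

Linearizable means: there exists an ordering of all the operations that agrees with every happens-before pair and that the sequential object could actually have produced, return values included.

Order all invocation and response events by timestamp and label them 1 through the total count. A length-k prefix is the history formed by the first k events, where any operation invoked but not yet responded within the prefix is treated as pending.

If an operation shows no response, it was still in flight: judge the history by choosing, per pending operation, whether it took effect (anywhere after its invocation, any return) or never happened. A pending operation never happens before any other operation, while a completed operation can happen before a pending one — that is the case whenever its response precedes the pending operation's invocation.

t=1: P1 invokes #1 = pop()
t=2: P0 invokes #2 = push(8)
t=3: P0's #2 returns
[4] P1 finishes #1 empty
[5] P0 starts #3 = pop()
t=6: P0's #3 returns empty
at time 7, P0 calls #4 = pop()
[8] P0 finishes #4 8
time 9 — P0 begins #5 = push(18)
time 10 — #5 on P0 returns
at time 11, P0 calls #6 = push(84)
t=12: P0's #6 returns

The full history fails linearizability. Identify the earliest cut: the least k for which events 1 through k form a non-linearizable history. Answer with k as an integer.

6

events 1..5 are still linearizable — one witness is #1, #2:
step 1: #1 pop() → empty — stack <>
step 2: #2 push(8) — stack <8>
adding event 6 (#3 responds at 6) leaves no legal real-time order
sample order #1, #2, #3 stalls at step 3 — #3 pop() → empty has no legal effect
sample order #2, #1, #3 stalls at step 2 — #1 pop() → empty has no legal effect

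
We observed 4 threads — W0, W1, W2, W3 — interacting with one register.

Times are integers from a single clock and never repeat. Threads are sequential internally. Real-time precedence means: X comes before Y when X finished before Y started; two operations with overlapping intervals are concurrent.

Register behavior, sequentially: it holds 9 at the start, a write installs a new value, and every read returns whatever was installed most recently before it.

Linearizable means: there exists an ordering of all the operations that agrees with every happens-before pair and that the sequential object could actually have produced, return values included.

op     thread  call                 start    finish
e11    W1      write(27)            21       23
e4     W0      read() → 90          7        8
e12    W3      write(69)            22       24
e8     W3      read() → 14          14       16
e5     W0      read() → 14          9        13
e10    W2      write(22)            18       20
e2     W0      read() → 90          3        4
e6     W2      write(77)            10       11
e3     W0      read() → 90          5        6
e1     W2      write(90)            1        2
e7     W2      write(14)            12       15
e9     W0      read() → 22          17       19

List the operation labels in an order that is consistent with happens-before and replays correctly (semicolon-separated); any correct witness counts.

step 1: e1 write(90) — value 90
step 2: e2 read() → 90 — value 90
step 3: e3 read() → 90 — value 90
step 4: e4 read() → 90 — value 90
step 5: e6 write(77) — value 77
step 6: e7 write(14) — value 14
step 7: e5 read() → 14 — value 14
step 8: e8 read() → 14 — value 14
step 9: e10 write(22) — value 22
step 10: e9 read() → 22 — value 22
step 11: e11 write(27) — value 27
step 12: e12 write(69) — value 69

e1; e2; e3; e4; e6; e7; e5; e8; e10; e9; e11; e12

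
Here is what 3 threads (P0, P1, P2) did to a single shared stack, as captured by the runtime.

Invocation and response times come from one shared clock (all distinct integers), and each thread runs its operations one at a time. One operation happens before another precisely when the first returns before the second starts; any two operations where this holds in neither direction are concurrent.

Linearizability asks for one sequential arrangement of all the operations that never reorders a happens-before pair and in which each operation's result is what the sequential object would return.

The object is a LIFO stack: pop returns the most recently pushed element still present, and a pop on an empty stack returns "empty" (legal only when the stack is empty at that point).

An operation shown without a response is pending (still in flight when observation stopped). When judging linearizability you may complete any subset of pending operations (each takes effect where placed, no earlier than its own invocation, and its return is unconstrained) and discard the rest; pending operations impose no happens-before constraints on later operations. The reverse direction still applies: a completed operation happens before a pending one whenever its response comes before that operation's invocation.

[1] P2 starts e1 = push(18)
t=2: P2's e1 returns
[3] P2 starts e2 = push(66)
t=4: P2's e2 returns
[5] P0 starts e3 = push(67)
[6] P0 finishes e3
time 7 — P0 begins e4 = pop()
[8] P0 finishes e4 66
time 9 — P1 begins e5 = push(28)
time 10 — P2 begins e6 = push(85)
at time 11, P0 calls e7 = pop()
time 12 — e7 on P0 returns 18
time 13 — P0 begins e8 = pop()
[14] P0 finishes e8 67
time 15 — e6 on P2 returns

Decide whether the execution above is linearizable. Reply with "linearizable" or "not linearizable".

not linearizable

already the first 8 events (up to e4's response at time 8) admit no linearization; the first 7 still do
a single order respects real time; the 4 completed stack operations fail replay along it
for example e1, e2, e3, e4 fails at step 4: e4 pop() → 66 is not legal there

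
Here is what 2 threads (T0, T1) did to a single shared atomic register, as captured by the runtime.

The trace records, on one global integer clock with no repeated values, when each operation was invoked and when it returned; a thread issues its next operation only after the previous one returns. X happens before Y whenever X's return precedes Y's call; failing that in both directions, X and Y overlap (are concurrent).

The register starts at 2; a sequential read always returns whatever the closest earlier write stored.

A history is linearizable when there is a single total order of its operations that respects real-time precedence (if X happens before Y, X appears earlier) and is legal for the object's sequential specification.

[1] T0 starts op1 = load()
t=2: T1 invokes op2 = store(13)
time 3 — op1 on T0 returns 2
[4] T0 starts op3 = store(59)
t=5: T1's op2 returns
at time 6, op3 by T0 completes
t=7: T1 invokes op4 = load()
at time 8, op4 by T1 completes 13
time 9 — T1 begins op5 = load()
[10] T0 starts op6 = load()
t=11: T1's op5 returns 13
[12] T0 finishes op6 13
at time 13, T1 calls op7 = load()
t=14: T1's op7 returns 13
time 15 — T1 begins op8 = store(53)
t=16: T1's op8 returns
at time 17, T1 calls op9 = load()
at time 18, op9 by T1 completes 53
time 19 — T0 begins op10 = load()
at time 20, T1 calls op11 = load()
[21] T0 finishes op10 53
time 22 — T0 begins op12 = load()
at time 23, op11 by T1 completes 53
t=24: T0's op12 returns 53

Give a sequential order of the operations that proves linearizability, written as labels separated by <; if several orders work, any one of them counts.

op1 < op3 < op2 < op4 < op5 < op6 < op7 < op8 < op9 < op10 < op11 < op12

after step 1 (op1 load() → 2): value 2
after step 2 (op3 store(59)): value 59
after step 3 (op2 store(13)): value 13
after step 4 (op4 load() → 13): value 13
after step 5 (op5 load() → 13): value 13
after step 6 (op6 load() → 13): value 13
after step 7 (op7 load() → 13): value 13
after step 8 (op8 store(53)): value 53
after step 9 (op9 load() → 53): value 53
after step 10 (op10 load() → 53): value 53
after step 11 (op11 load() → 53): value 53
after step 12 (op12 load() → 53): value 53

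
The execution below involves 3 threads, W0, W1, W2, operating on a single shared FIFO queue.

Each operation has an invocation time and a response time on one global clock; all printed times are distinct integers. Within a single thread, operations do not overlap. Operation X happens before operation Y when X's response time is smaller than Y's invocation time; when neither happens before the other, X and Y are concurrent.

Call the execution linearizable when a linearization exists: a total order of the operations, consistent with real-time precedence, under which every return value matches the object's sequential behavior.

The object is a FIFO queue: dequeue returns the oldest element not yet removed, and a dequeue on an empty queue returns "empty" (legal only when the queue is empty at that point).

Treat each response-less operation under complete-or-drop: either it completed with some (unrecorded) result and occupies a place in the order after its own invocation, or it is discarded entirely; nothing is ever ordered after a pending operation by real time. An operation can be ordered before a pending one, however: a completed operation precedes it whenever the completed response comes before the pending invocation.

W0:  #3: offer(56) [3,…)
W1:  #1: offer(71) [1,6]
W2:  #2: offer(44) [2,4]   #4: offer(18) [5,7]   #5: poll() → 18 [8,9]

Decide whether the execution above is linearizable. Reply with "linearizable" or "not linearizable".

cut after 8 events: linearizable; cut after 9 events (#5 responds, time 9): not linearizable
real-time-consistent orders of the 4 completed operations: 3 — all fail the FIFO queue replay
no escape via the 1 pending operation (#3): every completion choice fails
take #1, #2, #4, #5 (pending dropped): step 4 already fails, because #5 poll() → 18 cannot occur there
take #2, #1, #4, #5 (pending dropped): step 4 already fails, because #5 poll() → 18 cannot occur there

not linearizable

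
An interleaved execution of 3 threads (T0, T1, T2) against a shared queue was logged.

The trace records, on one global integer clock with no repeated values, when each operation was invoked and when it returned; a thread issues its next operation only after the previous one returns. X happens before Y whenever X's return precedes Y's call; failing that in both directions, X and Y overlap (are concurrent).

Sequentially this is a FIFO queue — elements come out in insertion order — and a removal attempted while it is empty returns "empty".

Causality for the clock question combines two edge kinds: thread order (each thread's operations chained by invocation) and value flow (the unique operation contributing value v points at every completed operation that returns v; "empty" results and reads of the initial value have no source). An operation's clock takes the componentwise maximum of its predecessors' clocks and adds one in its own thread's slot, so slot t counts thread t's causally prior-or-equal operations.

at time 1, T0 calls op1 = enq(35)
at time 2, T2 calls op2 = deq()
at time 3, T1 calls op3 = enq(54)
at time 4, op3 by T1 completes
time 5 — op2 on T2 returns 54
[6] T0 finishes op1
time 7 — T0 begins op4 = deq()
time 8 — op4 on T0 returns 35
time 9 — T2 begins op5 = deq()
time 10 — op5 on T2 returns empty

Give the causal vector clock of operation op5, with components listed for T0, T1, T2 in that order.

(0, 1, 2)

VC(op3, invoked at 3): no causal predecessors; +1 on T1 → (0, 1, 0)
VC(op1, invoked at 1): no causal predecessors; +1 on T0 → (1, 0, 0)
op2 (invocation 2): componentwise max over VC(op3)=(0, 1, 0), +1 at T2, giving (0, 1, 1)
op4 (invocation 7): componentwise max over VC(op1)=(1, 0, 0), +1 at T0, giving (2, 0, 0)
op5 (invocation 9): componentwise max over VC(op2)=(0, 1, 1), +1 at T2, giving (0, 1, 2)
target: VC(op5) = (0, 1, 2)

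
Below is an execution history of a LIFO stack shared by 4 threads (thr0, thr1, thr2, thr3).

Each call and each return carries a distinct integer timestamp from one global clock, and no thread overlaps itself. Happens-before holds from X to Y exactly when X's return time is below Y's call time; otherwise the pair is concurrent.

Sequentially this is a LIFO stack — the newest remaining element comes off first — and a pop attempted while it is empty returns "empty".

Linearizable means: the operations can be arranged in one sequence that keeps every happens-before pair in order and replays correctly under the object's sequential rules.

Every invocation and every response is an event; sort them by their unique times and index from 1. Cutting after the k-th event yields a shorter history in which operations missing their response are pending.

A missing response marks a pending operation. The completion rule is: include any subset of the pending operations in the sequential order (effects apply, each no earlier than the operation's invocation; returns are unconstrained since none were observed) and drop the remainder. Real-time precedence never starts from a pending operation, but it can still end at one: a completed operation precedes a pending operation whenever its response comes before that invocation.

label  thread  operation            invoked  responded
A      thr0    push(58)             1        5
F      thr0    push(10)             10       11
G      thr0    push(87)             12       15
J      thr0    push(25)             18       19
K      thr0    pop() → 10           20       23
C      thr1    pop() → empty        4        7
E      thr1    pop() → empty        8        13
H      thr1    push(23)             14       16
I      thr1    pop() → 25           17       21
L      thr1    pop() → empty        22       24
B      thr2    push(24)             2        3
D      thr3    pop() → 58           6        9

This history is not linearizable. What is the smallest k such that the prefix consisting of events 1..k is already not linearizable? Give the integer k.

events 1..6 are linearizable, e.g. via A, B:
1. A push(58), leaving stack <58>
2. B push(24), leaving stack <58,24>
at event 7 (C's time-7 response) nothing linearizes any more
completion choices over the 1 pending operation (D) were checked; none helps
e.g. A, B, C (pending dropped): illegal at step 3, since C pop() → empty cannot apply there
e.g. B, A, C (pending dropped): illegal at step 3, since C pop() → empty cannot apply there

7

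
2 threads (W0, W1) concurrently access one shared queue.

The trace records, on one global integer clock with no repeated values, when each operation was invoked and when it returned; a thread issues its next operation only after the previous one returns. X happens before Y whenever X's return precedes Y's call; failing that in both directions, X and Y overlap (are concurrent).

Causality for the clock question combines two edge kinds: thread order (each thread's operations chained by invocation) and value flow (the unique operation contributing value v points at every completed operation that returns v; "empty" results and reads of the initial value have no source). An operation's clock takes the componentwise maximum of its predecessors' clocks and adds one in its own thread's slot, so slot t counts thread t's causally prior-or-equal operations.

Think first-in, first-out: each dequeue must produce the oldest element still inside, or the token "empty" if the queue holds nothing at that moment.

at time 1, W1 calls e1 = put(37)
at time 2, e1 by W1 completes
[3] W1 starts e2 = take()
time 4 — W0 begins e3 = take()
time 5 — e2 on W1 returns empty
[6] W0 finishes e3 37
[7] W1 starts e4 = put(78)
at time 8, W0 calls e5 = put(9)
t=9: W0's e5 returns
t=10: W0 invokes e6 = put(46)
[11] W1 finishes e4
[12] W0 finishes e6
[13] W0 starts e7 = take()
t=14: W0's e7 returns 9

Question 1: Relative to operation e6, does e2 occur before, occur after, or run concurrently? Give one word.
e2 spans [3,5], e6 spans [10,12]
resp(e2)=5 < inv(e6)=10

before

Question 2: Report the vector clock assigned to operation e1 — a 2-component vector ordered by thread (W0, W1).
invoked at 1, e1 has no predecessors; its own W1 bump gives (0, 1)
e2, invoked 3, takes VC(e1)=(0, 1) under max, adds 1 for W1 → (0, 2)
e3, invoked 4, takes VC(e1)=(0, 1) under max, adds 1 for W0 → (1, 1)
e4, invoked 7, takes VC(e2)=(0, 2) under max, adds 1 for W1 → (0, 3)
e5, invoked 8, takes VC(e3)=(1, 1) under max, adds 1 for W0 → (2, 1)
e6, invoked 10, takes VC(e5)=(2, 1) under max, adds 1 for W0 → (3, 1)
e7, invoked 13, takes VC(e5)=(2, 1), VC(e6)=(3, 1) under max, adds 1 for W0 → (4, 1)
target: VC(e1) = (0, 1)

(0, 1)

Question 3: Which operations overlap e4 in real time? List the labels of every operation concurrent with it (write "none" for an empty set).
e4 spans [7,11]: anything still running between times 7 and 11 counts as concurrent
e1 [1,2]: before
e2 [3,5]: before
e3 [4,6]: before
e5 [8,9]: concurrent
e6 [10,12]: concurrent
e7 [13,14]: after

e5, e6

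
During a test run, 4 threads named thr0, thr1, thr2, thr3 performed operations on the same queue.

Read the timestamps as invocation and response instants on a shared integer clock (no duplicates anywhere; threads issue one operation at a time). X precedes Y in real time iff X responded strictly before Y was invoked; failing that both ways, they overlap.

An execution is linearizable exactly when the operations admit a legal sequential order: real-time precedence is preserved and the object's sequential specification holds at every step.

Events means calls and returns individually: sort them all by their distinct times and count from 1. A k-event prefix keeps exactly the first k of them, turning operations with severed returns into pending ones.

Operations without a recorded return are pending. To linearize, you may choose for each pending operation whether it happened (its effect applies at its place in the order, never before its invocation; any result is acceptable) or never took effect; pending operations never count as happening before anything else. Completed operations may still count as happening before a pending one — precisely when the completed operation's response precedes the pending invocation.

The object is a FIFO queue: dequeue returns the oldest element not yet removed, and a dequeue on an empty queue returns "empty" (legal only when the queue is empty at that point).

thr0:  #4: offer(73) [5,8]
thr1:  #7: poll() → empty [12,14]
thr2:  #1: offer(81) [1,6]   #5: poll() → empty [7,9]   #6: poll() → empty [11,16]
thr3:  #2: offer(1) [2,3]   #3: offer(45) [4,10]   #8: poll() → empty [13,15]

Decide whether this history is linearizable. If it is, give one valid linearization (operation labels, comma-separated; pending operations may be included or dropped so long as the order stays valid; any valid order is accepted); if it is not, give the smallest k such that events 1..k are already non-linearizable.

not linearizable — minimal violating prefix: 9 events

already the first 9 events (up to #5's response at time 9) admit no linearization; the first 8 still do
checked exhaustively: 5 real-time-consistent orders of 4 completed operations, zero legal queue replays
completion choices over the 1 pending operation (#3) were checked; none helps
one such order, #1, #2, #4, #5 (pending dropped), breaks at step 4 where #5 poll() → empty is illegal
one such order, #1, #2, #5, #4 (pending dropped), breaks at step 3 where #5 poll() → empty is illegal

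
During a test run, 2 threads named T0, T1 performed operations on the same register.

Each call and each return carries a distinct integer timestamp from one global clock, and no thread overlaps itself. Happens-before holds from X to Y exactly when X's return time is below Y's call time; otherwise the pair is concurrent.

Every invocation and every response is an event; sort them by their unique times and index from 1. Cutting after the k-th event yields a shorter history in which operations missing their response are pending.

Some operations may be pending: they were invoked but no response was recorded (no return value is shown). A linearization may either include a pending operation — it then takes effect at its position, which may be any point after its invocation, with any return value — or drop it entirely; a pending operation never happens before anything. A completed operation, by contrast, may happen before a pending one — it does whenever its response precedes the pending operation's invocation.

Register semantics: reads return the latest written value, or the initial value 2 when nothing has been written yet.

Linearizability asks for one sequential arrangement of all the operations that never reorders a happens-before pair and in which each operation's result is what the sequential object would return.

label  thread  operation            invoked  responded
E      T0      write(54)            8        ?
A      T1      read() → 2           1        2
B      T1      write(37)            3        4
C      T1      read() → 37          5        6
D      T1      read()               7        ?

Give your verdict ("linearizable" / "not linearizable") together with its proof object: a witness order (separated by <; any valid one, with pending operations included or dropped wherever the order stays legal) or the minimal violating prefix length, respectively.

1. A read() → 2, leaving value 2
2. B write(37), leaving value 37
3. C read() → 37, leaving value 37

linearizable — witness: A < B < C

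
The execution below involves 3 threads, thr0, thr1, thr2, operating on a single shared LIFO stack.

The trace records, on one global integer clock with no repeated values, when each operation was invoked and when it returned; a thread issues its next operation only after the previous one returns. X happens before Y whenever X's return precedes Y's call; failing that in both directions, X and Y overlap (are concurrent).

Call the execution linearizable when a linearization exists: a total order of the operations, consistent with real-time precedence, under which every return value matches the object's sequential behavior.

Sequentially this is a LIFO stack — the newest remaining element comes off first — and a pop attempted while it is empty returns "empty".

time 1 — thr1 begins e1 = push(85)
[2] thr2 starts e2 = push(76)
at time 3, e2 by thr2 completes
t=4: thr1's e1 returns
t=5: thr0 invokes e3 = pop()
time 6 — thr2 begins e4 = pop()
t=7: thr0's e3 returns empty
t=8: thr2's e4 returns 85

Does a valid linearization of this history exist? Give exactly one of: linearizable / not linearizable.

events 1..6 are fine; event 7 — the response of e3 at time 7 — makes the prefix non-linearizable
real-time-consistent orders of the 3 completed operations: 2 — all fail the LIFO stack replay
including or dropping the 1 pending operation (e4) in any combination fails
take e1, e2, e3 (pending dropped): step 3 already fails, because e3 pop() → empty cannot occur there
take e2, e1, e3 (pending dropped): step 3 already fails, because e3 pop() → empty cannot occur there

not linearizable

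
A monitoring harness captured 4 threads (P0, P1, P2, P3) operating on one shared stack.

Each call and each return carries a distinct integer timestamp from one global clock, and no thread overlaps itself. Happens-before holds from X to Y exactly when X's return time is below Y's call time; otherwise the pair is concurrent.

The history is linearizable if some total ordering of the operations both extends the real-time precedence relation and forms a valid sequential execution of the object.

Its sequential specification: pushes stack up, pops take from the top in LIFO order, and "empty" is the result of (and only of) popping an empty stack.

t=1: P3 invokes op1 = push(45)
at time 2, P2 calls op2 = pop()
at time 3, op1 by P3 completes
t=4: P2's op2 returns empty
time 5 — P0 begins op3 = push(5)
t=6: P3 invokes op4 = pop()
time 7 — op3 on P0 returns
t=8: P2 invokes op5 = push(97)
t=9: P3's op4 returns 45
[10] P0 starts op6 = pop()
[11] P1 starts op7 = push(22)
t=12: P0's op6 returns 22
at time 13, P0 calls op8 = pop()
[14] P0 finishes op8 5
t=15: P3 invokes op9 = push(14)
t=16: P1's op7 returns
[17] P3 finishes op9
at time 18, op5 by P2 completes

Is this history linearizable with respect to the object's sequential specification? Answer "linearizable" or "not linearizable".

witness order: op2, op1, op4, op3, op7, op6, op8, op5, op9
1. op2 pop() → empty, leaving stack <>
2. op1 push(45), leaving stack <45>
3. op4 pop() → 45, leaving stack <>
4. op3 push(5), leaving stack <5>
5. op7 push(22), leaving stack <5,22>
6. op6 pop() → 22, leaving stack <5>
7. op8 pop() → 5, leaving stack <>
8. op5 push(97), leaving stack <97>
9. op9 push(14), leaving stack <97,14>

linearizable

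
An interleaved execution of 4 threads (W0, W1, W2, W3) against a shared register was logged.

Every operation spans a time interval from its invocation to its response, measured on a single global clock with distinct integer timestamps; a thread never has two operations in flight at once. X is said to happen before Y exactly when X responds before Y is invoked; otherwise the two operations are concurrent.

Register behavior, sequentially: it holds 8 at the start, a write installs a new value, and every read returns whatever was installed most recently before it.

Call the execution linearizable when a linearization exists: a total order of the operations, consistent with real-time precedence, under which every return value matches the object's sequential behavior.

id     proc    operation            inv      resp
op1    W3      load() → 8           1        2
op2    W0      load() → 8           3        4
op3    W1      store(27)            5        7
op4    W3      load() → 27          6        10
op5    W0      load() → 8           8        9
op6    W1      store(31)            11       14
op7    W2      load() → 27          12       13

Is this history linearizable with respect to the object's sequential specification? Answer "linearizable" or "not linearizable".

not linearizable

already the first 9 events (up to op5's response at time 9) admit no linearization; the first 8 still do
a single order respects real time; the 4 completed register operations fail replay along it
completion choices over the 1 pending operation (op4) were checked; none helps
for example op1, op2, op3, op5 (pending dropped) fails at step 4: op5 load() → 8 is not legal there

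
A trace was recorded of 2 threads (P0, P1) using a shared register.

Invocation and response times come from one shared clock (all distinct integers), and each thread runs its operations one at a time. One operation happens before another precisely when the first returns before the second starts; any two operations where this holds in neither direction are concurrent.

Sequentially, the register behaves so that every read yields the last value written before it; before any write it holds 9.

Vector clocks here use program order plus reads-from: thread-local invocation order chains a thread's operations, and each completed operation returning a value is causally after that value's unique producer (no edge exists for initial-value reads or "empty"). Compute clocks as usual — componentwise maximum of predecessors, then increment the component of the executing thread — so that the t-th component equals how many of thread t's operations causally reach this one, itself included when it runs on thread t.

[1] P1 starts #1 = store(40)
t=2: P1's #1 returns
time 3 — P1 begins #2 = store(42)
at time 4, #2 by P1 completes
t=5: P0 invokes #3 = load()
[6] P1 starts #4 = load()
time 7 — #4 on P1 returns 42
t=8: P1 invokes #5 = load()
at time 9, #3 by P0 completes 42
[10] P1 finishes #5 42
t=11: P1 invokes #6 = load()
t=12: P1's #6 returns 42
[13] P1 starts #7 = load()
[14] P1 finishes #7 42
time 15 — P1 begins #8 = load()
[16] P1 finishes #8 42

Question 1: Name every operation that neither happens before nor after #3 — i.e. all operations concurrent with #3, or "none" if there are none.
#4, #5

#3 runs from 5 to 9; window-overlapping ops are concurrent
#1 [1,2]: before
#2 [3,4]: before
#4 [6,7]: concurrent
#5 [8,10]: concurrent
#6 [11,12]: after
#7 [13,14]: after
#8 [15,16]: after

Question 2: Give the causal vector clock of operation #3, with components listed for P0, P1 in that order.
(1, 2)

root op #1, invoked 1: fresh clock plus P1's own tick → (0, 1)
merge at #2 (invoked 3): VC(#1)=(0, 1), own-thread bump on P1 → (0, 2)
merge at #4 (invoked 6): VC(#2)=(0, 2), own-thread bump on P1 → (0, 3)
merge at #3 (invoked 5): VC(#2)=(0, 2), own-thread bump on P0 → (1, 2)
merge at #5 (invoked 8): VC(#2)=(0, 2), VC(#4)=(0, 3), own-thread bump on P1 → (0, 4)
merge at #6 (invoked 11): VC(#2)=(0, 2), VC(#5)=(0, 4), own-thread bump on P1 → (0, 5)
merge at #7 (invoked 13): VC(#2)=(0, 2), VC(#6)=(0, 5), own-thread bump on P1 → (0, 6)
merge at #8 (invoked 15): VC(#2)=(0, 2), VC(#7)=(0, 6), own-thread bump on P1 → (0, 7)
target: VC(#3) = (1, 2)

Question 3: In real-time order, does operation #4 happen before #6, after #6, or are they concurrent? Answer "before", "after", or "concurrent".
before

#4 spans [6,7], #6 spans [11,12]
resp(#4)=7 < inv(#6)=11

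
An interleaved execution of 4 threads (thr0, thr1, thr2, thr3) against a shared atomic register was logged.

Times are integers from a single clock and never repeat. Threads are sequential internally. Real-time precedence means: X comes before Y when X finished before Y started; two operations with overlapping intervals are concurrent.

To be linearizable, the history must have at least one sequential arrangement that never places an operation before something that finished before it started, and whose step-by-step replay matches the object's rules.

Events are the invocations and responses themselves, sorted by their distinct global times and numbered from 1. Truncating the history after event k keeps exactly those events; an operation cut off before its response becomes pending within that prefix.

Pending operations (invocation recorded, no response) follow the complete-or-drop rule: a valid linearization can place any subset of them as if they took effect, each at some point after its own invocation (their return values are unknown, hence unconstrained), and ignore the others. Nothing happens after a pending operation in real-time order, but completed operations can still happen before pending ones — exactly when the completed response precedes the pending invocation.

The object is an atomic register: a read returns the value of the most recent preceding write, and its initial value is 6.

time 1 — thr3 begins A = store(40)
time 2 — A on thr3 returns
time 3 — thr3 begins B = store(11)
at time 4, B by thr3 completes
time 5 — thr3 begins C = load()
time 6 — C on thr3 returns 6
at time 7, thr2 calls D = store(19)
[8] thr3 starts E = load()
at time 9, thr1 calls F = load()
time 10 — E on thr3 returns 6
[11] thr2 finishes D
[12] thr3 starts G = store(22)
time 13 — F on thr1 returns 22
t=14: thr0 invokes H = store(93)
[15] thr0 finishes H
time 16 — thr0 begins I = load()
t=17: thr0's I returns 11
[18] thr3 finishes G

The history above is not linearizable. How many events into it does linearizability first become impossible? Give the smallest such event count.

one valid order for events 1..5 is A, B:
after step 1 (A store(40)): value 40
after step 2 (B store(11)): value 11
at event 6 (C's time-6 response) nothing linearizes any more
one such order, A, B, C, breaks at step 3 where C load() → 6 is illegal

6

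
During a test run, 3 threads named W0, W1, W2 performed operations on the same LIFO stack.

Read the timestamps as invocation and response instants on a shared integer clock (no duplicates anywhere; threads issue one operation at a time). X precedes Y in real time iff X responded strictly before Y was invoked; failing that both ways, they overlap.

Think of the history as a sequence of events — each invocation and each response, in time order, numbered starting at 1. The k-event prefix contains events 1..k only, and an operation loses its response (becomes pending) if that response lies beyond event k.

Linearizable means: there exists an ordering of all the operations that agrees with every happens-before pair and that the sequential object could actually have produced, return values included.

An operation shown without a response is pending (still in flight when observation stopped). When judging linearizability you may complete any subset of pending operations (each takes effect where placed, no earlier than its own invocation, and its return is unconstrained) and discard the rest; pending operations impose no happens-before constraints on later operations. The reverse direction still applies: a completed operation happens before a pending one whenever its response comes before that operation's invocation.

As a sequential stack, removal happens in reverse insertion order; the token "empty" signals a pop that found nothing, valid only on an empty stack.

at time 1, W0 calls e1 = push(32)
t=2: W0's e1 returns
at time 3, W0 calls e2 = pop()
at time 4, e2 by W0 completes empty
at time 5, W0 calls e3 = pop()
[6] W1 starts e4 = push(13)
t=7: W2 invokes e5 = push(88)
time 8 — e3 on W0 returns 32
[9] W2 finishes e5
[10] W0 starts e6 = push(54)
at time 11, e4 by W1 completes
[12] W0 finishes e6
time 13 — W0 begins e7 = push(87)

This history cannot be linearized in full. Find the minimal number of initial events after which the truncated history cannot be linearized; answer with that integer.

events 1..3 are linearizable; a witness order is e1:
1. e1 push(32), leaving stack <32>
once event 4 joins (e2's response, time 4), exhaustive search finds no witness
for example e1, e2 fails at step 2: e2 pop() → empty is not legal there

4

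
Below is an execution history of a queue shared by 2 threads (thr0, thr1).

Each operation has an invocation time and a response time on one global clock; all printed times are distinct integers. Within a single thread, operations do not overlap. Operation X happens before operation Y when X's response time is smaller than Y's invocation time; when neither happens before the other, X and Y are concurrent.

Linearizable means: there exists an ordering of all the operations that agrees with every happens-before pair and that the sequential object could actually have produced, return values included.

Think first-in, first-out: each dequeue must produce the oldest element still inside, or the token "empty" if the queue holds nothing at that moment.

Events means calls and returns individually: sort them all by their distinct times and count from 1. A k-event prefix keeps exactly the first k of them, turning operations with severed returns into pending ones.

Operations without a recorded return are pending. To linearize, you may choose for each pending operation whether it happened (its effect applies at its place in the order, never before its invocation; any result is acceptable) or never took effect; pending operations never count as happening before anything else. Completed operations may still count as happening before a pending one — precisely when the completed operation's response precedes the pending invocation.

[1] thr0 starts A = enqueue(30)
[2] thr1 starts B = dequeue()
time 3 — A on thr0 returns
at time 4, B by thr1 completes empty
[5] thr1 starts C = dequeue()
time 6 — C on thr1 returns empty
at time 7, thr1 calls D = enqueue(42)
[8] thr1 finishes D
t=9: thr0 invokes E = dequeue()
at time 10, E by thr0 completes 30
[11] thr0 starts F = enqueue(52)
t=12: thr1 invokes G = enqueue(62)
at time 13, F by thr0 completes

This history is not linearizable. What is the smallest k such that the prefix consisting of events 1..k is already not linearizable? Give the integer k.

a valid linearization of events 1..5 exists, for instance B, A:
1. B dequeue() → empty, leaving queue <>
2. A enqueue(30), leaving queue <30>
once event 6 joins (C's response, time 6), exhaustive search finds no witness
e.g. A, B, C: illegal at step 2, since B dequeue() → empty cannot apply there
e.g. B, A, C: illegal at step 3, since C dequeue() → empty cannot apply there

6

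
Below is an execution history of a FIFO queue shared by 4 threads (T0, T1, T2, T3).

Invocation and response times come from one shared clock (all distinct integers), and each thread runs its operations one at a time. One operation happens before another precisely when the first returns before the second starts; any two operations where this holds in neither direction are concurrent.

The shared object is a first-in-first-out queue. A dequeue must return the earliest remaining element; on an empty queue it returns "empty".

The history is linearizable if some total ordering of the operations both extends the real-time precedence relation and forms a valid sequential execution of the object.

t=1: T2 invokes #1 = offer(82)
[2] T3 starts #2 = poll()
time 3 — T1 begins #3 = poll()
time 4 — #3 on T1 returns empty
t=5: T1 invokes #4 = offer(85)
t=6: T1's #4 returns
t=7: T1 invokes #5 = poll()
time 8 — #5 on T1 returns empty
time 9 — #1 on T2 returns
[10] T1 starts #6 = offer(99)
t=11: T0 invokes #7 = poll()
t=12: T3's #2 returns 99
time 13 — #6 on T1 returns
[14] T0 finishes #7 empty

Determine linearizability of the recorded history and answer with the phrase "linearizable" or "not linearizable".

not linearizable

events 1..11 are fine; event 12 — the response of #2 at time 12 — makes the prefix non-linearizable
checked exhaustively: 20 real-time-consistent orders of 5 completed operations, zero legal FIFO queue replays
including or dropping the 2 pending operations (#6, #7) in any combination fails
take #1, #2, #3, #4, #5 (pending dropped): step 2 already fails, because #2 poll() → 99 cannot occur there
take #1, #3, #2, #4, #5 (pending dropped): step 2 already fails, because #3 poll() → empty cannot occur there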